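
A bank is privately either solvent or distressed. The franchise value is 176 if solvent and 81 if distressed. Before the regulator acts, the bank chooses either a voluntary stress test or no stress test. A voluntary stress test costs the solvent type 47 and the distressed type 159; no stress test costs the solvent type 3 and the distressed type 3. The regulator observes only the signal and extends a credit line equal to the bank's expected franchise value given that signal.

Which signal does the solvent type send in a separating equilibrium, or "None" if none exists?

Try solvent → stress test, distressed → no stress test:
  Under separation the regulator infers type exactly: stress test → solvent (pays 176), no stress test → distressed (pays 81).
  Solvent: stress test gives 176 − 47 = 129; no stress test gives 81 − 3 = 78. No deviation. ✓
  Distressed: no stress test gives 81 − 3 = 78; stress test gives 176 − 159 = 17. No deviation. ✓
Both hold — the solvent type sends stress test.

stress test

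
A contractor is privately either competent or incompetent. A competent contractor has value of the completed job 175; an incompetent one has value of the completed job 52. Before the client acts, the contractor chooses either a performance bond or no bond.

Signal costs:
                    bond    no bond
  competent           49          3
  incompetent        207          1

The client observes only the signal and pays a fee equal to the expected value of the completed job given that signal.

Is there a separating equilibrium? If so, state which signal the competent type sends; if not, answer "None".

bond

Try competent → bond, incompetent → no bond:
  If types separate, bond earns payment 175 and no bond earns 52.
  Competent: bond gives 175 − 49 = 126; no bond gives 52 − 3 = 49. No deviation. ✓
  Incompetent: no bond gives 52 − 1 = 51; bond gives 175 − 207 = -32. No deviation. ✓
Both hold — the competent type sends bond.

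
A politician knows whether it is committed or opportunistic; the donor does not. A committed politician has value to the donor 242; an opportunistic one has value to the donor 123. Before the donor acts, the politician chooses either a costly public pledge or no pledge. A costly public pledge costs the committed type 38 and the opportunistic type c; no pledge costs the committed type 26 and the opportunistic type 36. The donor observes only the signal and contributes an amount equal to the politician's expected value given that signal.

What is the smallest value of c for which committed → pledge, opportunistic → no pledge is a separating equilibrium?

Under separation: pledge → committed (pays 242); no pledge → opportunistic (pays 123).
Committed: 242 − 38 = 204 ≥ 123 − 26 = 97. Holds regardless of c. ✓
Opportunistic: 123 − 36 ≥ 242 − c, so c ≥ 242 − 87 = 155.

155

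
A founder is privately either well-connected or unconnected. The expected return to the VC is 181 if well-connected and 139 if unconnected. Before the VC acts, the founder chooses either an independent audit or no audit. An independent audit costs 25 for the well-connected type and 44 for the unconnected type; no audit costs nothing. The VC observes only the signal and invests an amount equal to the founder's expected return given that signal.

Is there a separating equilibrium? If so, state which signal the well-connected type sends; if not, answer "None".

Try well-connected → audit, unconnected → no audit:
  Under separation the VC infers type exactly: audit → well-connected (pays 181), no audit → unconnected (pays 139).
  Well-connected: audit gives 181 − 25 = 156; no audit gives 139 − 0 = 139. No deviation. ✓
  Unconnected: no audit gives 139 − 0 = 139; audit gives 181 − 44 = 137. No deviation. ✓
Both hold — the well-connected type sends audit.

audit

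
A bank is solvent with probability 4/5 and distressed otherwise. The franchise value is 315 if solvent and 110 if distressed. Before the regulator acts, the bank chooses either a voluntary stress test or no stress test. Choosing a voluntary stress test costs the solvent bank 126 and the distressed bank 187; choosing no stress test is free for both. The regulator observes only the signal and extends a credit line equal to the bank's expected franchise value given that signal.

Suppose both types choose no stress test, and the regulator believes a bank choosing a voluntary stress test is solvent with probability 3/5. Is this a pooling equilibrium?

Yes

On the equilibrium path (no stress test) the regulator holds the prior 4/5 and pays 4/5·315 + 1/5·110 = 274. Off-path (stress test) belief 3/5 gives 3/5·315 + 2/5·110 = 233.
Solvent: no stress test gives 274 − 0 = 274; stress test gives 233 − 126 = 107. Stays. ✓
Distressed: no stress test gives 274 − 0 = 274; stress test gives 233 − 187 = 46. Stays. ✓
Beliefs are Bayes-consistent on-path and both types best-respond.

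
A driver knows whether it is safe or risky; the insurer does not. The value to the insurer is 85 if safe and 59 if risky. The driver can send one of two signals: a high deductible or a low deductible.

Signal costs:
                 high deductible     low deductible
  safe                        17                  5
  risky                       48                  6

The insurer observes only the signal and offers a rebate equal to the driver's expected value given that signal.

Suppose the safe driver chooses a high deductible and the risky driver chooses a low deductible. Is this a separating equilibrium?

If types separate, high deductible earns payment 85 and low deductible earns 59.
Safe: high deductible gives 85 − 17 = 68; low deductible gives 59 − 5 = 54. No deviation. ✓
Risky: low deductible gives 59 − 6 = 53; high deductible gives 85 − 48 = 37. No deviation. ✓
Neither type gains from mimicking the other.

Yes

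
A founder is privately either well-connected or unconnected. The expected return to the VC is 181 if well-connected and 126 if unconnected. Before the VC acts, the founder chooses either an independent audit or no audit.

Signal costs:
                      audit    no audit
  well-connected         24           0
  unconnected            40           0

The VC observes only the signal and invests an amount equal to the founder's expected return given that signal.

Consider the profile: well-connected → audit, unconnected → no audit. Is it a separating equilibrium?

No

If types separate, audit earns payment 181 and no audit earns 126.
Well-connected: audit gives 181 − 24 = 157; no audit gives 126 − 0 = 126. No deviation. ✓
Unconnected: no audit gives 126 − 0 = 126; audit gives 181 − 40 = 141. Would deviate. ✗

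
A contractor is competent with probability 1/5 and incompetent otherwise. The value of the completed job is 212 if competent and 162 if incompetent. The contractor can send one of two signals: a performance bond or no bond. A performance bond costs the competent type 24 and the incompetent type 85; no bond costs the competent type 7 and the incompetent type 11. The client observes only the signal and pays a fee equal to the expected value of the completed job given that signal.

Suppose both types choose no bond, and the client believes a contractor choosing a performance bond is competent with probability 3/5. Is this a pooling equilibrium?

On the equilibrium path (no bond) the client holds the prior 1/5 and pays 1/5·212 + 4/5·162 = 172. Off-path (bond) belief 3/5 gives 3/5·212 + 2/5·162 = 192.
Competent: no bond gives 172 − 7 = 165; bond gives 192 − 24 = 168. Deviates. ✗
Incompetent: no bond gives 172 − 11 = 161; bond gives 192 − 85 = 107. Stays. ✓

No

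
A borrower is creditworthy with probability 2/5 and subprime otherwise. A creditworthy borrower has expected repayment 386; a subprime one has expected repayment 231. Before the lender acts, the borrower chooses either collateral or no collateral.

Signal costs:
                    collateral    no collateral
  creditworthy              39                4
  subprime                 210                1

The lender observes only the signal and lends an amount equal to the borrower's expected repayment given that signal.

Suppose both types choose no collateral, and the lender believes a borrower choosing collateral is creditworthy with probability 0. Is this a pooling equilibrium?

Yes

On the equilibrium path (no collateral) the lender holds the prior 2/5 and pays 2/5·386 + 3/5·231 = 293. Off-path (collateral) belief 0 gives 0·386 + 1·231 = 231.
Creditworthy: no collateral gives 293 − 4 = 289; collateral gives 231 − 39 = 192. Stays. ✓
Subprime: no collateral gives 293 − 1 = 292; collateral gives 231 − 210 = 21. Stays. ✓
Beliefs are Bayes-consistent on-path and both types best-respond.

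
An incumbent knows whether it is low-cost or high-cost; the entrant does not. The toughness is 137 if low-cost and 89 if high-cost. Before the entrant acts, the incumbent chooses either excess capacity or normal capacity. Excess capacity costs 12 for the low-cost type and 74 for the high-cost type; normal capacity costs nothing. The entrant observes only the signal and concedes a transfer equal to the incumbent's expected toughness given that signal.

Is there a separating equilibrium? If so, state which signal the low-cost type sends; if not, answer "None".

excess capacity

Try low-cost → excess capacity, high-cost → normal capacity:
  If types separate, excess capacity earns payment 137 and normal capacity earns 89.
  Low-cost: excess capacity gives 137 − 12 = 125; normal capacity gives 89 − 0 = 89. No deviation. ✓
  High-cost: normal capacity gives 89 − 0 = 89; excess capacity gives 137 − 74 = 63. No deviation. ✓
Both hold — the low-cost type sends excess capacity.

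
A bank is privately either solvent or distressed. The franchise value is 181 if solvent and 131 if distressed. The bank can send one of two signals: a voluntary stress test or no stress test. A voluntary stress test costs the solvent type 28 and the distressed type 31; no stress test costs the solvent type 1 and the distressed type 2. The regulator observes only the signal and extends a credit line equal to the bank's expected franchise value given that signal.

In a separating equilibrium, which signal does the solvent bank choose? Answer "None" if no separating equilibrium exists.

Try solvent → stress test, distressed → no stress test:
  If types separate, stress test earns payment 181 and no stress test earns 131.
  Solvent: stress test gives 181 − 28 = 153; no stress test gives 131 − 1 = 130. No deviation. ✓
  Distressed: no stress test gives 131 − 2 = 129; stress test gives 181 − 31 = 150. Would deviate. ✗
Try solvent → no stress test, distressed → stress test:
  If types separate, no stress test earns payment 181 and stress test earns 131.
  Solvent: no stress test gives 181 − 1 = 180; stress test gives 131 − 28 = 103. No deviation. ✓
  Distressed: stress test gives 131 − 31 = 100; no stress test gives 181 − 2 = 179. Would deviate. ✗
Neither assignment is incentive-compatible.

None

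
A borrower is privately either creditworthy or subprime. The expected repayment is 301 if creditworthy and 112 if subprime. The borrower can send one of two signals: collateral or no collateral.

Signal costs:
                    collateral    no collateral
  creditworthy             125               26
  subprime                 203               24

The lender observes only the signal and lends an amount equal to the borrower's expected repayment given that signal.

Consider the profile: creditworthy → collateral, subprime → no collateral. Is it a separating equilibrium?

If types separate, collateral earns payment 301 and no collateral earns 112.
Creditworthy: collateral gives 301 − 125 = 176; no collateral gives 112 − 26 = 86. No deviation. ✓
Subprime: no collateral gives 112 − 24 = 88; collateral gives 301 − 203 = 98. Would deviate. ✗

No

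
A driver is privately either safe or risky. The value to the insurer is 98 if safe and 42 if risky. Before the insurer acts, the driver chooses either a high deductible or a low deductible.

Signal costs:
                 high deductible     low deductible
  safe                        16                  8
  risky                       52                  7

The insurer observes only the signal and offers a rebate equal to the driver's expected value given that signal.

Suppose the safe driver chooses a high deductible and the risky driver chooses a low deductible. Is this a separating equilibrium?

Under separation the insurer infers type exactly: high deductible → safe (pays 98), low deductible → risky (pays 42).
Safe: high deductible gives 98 − 16 = 82; low deductible gives 42 − 8 = 34. No deviation. ✓
Risky: low deductible gives 42 − 7 = 35; high deductible gives 98 − 52 = 46. Would deviate. ✗

No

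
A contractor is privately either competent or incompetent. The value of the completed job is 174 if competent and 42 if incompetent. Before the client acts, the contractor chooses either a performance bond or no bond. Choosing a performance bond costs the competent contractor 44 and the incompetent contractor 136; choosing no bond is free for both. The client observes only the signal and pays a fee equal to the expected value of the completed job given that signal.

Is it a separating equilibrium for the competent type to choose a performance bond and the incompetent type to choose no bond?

Under separation the client infers type exactly: bond → competent (pays 174), no bond → incompetent (pays 42).
Competent: bond gives 174 − 44 = 130; no bond gives 42 − 0 = 42. No deviation. ✓
Incompetent: no bond gives 42 − 0 = 42; bond gives 174 − 136 = 38. No deviation. ✓
Both incentive constraints hold.

Yes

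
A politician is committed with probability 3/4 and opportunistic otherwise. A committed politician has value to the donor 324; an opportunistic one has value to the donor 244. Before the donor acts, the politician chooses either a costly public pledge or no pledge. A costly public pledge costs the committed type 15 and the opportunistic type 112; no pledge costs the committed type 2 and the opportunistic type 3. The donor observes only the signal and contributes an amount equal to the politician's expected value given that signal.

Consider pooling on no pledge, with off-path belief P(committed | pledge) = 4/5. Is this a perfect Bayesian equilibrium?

Yes

On the equilibrium path (no pledge) the donor holds the prior 3/4 and pays 3/4·324 + 1/4·244 = 304. Off-path (pledge) belief 4/5 gives 4/5·324 + 1/5·244 = 308.
Committed: no pledge gives 304 − 2 = 302; pledge gives 308 − 15 = 293. Stays. ✓
Opportunistic: no pledge gives 304 − 3 = 301; pledge gives 308 − 112 = 196. Stays. ✓
Beliefs are Bayes-consistent on-path and both types best-respond.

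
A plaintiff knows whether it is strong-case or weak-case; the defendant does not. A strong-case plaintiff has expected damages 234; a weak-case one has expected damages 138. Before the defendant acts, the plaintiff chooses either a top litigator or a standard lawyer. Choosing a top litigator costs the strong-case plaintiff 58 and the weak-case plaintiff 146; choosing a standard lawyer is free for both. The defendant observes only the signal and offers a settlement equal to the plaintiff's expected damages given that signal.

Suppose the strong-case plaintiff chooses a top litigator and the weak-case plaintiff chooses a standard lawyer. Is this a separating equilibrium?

Yes

If types separate, top litigator earns payment 234 and standard lawyer earns 138.
Strong-case: top litigator gives 234 − 58 = 176; standard lawyer gives 138 − 0 = 138. No deviation. ✓
Weak-case: standard lawyer gives 138 − 0 = 138; top litigator gives 234 − 146 = 88. No deviation. ✓
Both incentive constraints hold.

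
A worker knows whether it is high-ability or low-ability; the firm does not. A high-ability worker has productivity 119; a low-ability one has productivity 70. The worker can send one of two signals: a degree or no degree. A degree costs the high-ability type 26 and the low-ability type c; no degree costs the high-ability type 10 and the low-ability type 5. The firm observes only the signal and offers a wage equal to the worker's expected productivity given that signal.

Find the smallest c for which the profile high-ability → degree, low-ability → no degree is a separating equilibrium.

54

Under separation: degree → high-ability (pays 119); no degree → low-ability (pays 70).
High-ability: 119 − 26 = 93 ≥ 70 − 10 = 60. Holds regardless of c. ✓
Low-ability: 70 − 5 ≥ 119 − c, so c ≥ 119 − 65 = 54.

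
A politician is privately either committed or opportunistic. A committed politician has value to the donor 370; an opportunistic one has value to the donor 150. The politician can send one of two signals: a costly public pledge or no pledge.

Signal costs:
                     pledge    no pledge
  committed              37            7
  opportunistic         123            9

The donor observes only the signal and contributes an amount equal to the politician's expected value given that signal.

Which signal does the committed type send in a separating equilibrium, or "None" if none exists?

None

Try committed → pledge, opportunistic → no pledge:
  If types separate, pledge earns payment 370 and no pledge earns 150.
  Committed: pledge gives 370 − 37 = 333; no pledge gives 150 − 7 = 143. No deviation. ✓
  Opportunistic: no pledge gives 150 − 9 = 141; pledge gives 370 − 123 = 247. Would deviate. ✗
Try committed → no pledge, opportunistic → pledge:
  If types separate, no pledge earns payment 370 and pledge earns 150.
  Committed: no pledge gives 370 − 7 = 363; pledge gives 150 − 37 = 113. No deviation. ✓
  Opportunistic: pledge gives 150 − 123 = 27; no pledge gives 370 − 9 = 361. Would deviate. ✗
Neither assignment is incentive-compatible.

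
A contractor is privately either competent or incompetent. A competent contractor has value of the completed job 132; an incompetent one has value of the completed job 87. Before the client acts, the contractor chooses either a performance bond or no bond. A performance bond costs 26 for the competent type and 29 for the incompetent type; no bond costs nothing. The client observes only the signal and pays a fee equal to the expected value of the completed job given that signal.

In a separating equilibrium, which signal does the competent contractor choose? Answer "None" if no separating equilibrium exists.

Try competent → bond, incompetent → no bond:
  If types separate, bond earns payment 132 and no bond earns 87.
  Competent: bond gives 132 − 26 = 106; no bond gives 87 − 0 = 87. No deviation. ✓
  Incompetent: no bond gives 87 − 0 = 87; bond gives 132 − 29 = 103. Would deviate. ✗
Try competent → no bond, incompetent → bond:
  If types separate, no bond earns payment 132 and bond earns 87.
  Competent: no bond gives 132 − 0 = 132; bond gives 87 − 26 = 61. No deviation. ✓
  Incompetent: bond gives 87 − 29 = 58; no bond gives 132 − 0 = 132. Would deviate. ✗
Neither assignment is incentive-compatible.

None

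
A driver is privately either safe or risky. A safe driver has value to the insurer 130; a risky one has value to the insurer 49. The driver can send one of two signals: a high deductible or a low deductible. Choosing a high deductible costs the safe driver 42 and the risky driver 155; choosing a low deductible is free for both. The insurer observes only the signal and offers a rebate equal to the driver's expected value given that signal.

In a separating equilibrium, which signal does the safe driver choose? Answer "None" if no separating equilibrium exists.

high deductible

Try safe → high deductible, risky → low deductible:
  If types separate, high deductible earns payment 130 and low deductible earns 49.
  Safe: high deductible gives 130 − 42 = 88; low deductible gives 49 − 0 = 49. No deviation. ✓
  Risky: low deductible gives 49 − 0 = 49; high deductible gives 130 − 155 = -25. No deviation. ✓
Both hold — the safe type sends high deductible.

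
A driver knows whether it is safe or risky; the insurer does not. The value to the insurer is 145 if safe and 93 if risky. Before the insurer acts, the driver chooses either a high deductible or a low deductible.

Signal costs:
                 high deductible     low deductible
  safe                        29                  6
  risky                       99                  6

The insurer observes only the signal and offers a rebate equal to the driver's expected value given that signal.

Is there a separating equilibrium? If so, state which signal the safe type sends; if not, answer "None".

high deductible

Try safe → high deductible, risky → low deductible:
  If types separate, high deductible earns payment 145 and low deductible earns 93.
  Safe: high deductible gives 145 − 29 = 116; low deductible gives 93 − 6 = 87. No deviation. ✓
  Risky: low deductible gives 93 − 6 = 87; high deductible gives 145 − 99 = 46. No deviation. ✓
Both hold — the safe type sends high deductible.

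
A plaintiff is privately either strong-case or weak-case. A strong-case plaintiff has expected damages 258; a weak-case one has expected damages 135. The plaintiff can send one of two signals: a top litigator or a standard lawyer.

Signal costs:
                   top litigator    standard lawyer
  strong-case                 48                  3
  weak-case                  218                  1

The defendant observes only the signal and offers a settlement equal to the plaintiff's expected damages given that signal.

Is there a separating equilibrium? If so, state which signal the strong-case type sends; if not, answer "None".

top litigator

Try strong-case → top litigator, weak-case → standard lawyer:
  If types separate, top litigator earns payment 258 and standard lawyer earns 135.
  Strong-case: top litigator gives 258 − 48 = 210; standard lawyer gives 135 − 3 = 132. No deviation. ✓
  Weak-case: standard lawyer gives 135 − 1 = 134; top litigator gives 258 − 218 = 40. No deviation. ✓
Both hold — the strong-case type sends top litigator.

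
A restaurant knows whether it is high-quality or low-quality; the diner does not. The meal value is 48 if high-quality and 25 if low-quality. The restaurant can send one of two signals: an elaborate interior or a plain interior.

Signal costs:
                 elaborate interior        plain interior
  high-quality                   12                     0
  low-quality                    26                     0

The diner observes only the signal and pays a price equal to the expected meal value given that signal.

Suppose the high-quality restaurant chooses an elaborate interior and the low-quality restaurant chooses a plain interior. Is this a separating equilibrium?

Yes

Under separation the diner infers type exactly: elaborate interior → high-quality (pays 48), plain interior → low-quality (pays 25).
High-quality: elaborate interior gives 48 − 12 = 36; plain interior gives 25 − 0 = 25. No deviation. ✓
Low-quality: plain interior gives 25 − 0 = 25; elaborate interior gives 48 − 26 = 22. No deviation. ✓
Both incentive constraints hold.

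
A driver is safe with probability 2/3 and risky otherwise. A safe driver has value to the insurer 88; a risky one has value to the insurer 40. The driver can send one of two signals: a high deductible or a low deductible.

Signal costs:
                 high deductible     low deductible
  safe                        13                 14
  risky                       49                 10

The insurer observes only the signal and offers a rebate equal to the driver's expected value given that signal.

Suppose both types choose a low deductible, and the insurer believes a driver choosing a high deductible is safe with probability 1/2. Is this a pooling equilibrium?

Yes

At the pooled signal (low deductible) the insurer holds the prior 2/3 and pays 2/3·88 + 1/3·40 = 72. Off-path (high deductible) belief 1/2 gives 1/2·88 + 1/2·40 = 64.
Safe: low deductible gives 72 − 14 = 58; high deductible gives 64 − 13 = 51. Stays. ✓
Risky: low deductible gives 72 − 10 = 62; high deductible gives 64 − 49 = 15. Stays. ✓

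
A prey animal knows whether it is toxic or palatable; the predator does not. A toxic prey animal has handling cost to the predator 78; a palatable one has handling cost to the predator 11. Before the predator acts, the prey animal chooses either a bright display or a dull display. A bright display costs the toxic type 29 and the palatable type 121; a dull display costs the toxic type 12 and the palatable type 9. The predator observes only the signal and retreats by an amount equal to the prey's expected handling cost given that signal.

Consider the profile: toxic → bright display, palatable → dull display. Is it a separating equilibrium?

Yes

If types separate, bright display earns payment 78 and dull display earns 11.
Toxic: bright display gives 78 − 29 = 49; dull display gives 11 − 12 = -1. No deviation. ✓
Palatable: dull display gives 11 − 9 = 2; bright display gives 78 − 121 = -43. No deviation. ✓
Neither type gains from mimicking the other.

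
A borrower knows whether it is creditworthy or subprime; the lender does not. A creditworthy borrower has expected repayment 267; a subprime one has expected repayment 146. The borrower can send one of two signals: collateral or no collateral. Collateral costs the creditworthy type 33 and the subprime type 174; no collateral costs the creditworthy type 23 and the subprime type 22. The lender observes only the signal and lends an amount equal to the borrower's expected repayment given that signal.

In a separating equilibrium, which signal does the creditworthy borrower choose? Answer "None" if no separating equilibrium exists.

Try creditworthy → collateral, subprime → no collateral:
  If types separate, collateral earns payment 267 and no collateral earns 146.
  Creditworthy: collateral gives 267 − 33 = 234; no collateral gives 146 − 23 = 123. No deviation. ✓
  Subprime: no collateral gives 146 − 22 = 124; collateral gives 267 − 174 = 93. No deviation. ✓
Both hold — the creditworthy type sends collateral.

collateral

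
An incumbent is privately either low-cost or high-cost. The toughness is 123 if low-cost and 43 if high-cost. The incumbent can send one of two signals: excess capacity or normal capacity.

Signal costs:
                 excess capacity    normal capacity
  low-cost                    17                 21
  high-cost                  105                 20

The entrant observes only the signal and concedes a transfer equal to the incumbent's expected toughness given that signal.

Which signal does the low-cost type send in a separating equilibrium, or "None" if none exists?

Try low-cost → excess capacity, high-cost → normal capacity:
  Under separation the entrant infers type exactly: excess capacity → low-cost (pays 123), normal capacity → high-cost (pays 43).
  Low-cost: excess capacity gives 123 − 17 = 106; normal capacity gives 43 − 21 = 22. No deviation. ✓
  High-cost: normal capacity gives 43 − 20 = 23; excess capacity gives 123 − 105 = 18. No deviation. ✓
Both hold — the low-cost type sends excess capacity.

excess capacity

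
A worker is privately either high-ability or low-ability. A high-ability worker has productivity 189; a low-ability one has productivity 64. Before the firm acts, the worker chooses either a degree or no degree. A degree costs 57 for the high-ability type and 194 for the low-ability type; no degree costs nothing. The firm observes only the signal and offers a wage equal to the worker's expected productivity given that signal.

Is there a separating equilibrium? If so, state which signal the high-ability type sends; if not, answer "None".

Try high-ability → degree, low-ability → no degree:
  Under separation the firm infers type exactly: degree → high-ability (pays 189), no degree → low-ability (pays 64).
  High-ability: degree gives 189 − 57 = 132; no degree gives 64 − 0 = 64. No deviation. ✓
  Low-ability: no degree gives 64 − 0 = 64; degree gives 189 − 194 = -5. No deviation. ✓
Both hold — the high-ability type sends degree.

degree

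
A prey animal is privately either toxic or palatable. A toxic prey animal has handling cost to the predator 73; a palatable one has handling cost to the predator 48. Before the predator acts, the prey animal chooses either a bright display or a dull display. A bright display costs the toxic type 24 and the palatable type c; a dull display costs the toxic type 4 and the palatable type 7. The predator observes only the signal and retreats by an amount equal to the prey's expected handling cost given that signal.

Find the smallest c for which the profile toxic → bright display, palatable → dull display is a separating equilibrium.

32

Under separation: bright display → toxic (pays 73); dull display → palatable (pays 48).
Toxic: 73 − 24 = 49 ≥ 48 − 4 = 44. Holds regardless of c. ✓
Palatable: 48 − 7 ≥ 73 − c, so c ≥ 73 − 41 = 32.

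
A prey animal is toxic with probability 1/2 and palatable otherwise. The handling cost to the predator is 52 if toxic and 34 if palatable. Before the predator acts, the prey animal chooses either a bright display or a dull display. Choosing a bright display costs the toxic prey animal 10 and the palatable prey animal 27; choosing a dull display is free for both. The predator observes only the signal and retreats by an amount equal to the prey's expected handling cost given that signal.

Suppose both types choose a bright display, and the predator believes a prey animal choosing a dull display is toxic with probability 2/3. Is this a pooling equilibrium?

No

At the pooled signal (bright display) the predator holds the prior 1/2 and pays 1/2·52 + 1/2·34 = 43. Off-path (dull display) belief 2/3 gives 2/3·52 + 1/3·34 = 46.
Toxic: bright display gives 43 − 10 = 33; dull display gives 46 − 0 = 46. Deviates. ✗
Palatable: bright display gives 43 − 27 = 16; dull display gives 46 − 0 = 46. Deviates. ✗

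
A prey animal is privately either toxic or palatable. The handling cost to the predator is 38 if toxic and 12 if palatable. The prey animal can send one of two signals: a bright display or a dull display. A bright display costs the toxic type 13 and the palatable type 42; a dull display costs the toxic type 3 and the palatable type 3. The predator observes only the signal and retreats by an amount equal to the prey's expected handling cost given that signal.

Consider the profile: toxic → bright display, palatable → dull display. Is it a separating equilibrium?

Under separation the predator infers type exactly: bright display → toxic (pays 38), dull display → palatable (pays 12).
Toxic: bright display gives 38 − 13 = 25; dull display gives 12 − 3 = 9. No deviation. ✓
Palatable: dull display gives 12 − 3 = 9; bright display gives 38 − 42 = -4. No deviation. ✓
Neither type gains from mimicking the other.

Yes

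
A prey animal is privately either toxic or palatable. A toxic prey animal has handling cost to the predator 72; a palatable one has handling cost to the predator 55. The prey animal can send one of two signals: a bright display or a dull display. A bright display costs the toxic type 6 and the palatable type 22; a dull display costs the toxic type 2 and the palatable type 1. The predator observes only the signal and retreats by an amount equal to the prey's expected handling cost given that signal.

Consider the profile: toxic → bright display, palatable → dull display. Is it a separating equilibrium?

Under separation the predator infers type exactly: bright display → toxic (pays 72), dull display → palatable (pays 55).
Toxic: bright display gives 72 − 6 = 66; dull display gives 55 − 2 = 53. No deviation. ✓
Palatable: dull display gives 55 − 1 = 54; bright display gives 72 − 22 = 50. No deviation. ✓
Neither type gains from mimicking the other.

Yes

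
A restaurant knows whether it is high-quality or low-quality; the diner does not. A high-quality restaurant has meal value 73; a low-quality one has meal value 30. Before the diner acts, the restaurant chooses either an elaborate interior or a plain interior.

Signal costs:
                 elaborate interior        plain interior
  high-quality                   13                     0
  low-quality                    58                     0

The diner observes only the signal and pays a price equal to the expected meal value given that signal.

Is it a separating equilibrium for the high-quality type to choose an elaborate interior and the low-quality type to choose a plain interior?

Under separation the diner infers type exactly: elaborate interior → high-quality (pays 73), plain interior → low-quality (pays 30).
High-quality: elaborate interior gives 73 − 13 = 60; plain interior gives 30 − 0 = 30. No deviation. ✓
Low-quality: plain interior gives 30 − 0 = 30; elaborate interior gives 73 − 58 = 15. No deviation. ✓
Neither type gains from mimicking the other.

Yes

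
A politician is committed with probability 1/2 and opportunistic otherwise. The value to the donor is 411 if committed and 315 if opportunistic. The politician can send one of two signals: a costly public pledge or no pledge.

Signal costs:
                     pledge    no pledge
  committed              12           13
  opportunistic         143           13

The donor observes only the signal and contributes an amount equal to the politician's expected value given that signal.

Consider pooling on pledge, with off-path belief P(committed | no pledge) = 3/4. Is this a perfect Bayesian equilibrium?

No

At the pooled signal (pledge) the donor holds the prior 1/2 and pays 1/2·411 + 1/2·315 = 363. Off-path (no pledge) belief 3/4 gives 3/4·411 + 1/4·315 = 387.
Committed: pledge gives 363 − 12 = 351; no pledge gives 387 − 13 = 374. Deviates. ✗
Opportunistic: pledge gives 363 − 143 = 220; no pledge gives 387 − 13 = 374. Deviates. ✗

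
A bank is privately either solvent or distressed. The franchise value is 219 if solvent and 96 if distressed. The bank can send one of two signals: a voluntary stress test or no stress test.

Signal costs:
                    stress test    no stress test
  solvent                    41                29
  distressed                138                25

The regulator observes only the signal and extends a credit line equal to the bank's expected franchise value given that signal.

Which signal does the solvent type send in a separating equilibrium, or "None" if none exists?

None

Try solvent → stress test, distressed → no stress test:
  If types separate, stress test earns payment 219 and no stress test earns 96.
  Solvent: stress test gives 219 − 41 = 178; no stress test gives 96 − 29 = 67. No deviation. ✓
  Distressed: no stress test gives 96 − 25 = 71; stress test gives 219 − 138 = 81. Would deviate. ✗
Try solvent → no stress test, distressed → stress test:
  If types separate, no stress test earns payment 219 and stress test earns 96.
  Solvent: no stress test gives 219 − 29 = 190; stress test gives 96 − 41 = 55. No deviation. ✓
  Distressed: stress test gives 96 − 138 = -42; no stress test gives 219 − 25 = 194. Would deviate. ✗
Neither assignment is incentive-compatible.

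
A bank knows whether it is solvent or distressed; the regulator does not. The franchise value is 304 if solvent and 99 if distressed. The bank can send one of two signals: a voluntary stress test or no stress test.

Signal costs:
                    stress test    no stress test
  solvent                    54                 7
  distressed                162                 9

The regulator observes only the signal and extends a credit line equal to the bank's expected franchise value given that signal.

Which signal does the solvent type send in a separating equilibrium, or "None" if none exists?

None

Try solvent → stress test, distressed → no stress test:
  Under separation the regulator infers type exactly: stress test → solvent (pays 304), no stress test → distressed (pays 99).
  Solvent: stress test gives 304 − 54 = 250; no stress test gives 99 − 7 = 92. No deviation. ✓
  Distressed: no stress test gives 99 − 9 = 90; stress test gives 304 − 162 = 142. Would deviate. ✗
Try solvent → no stress test, distressed → stress test:
  Under separation the regulator infers type exactly: no stress test → solvent (pays 304), stress test → distressed (pays 99).
  Solvent: no stress test gives 304 − 7 = 297; stress test gives 99 − 54 = 45. No deviation. ✓
  Distressed: stress test gives 99 − 162 = -63; no stress test gives 304 − 9 = 295. Would deviate. ✗
Neither assignment is incentive-compatible.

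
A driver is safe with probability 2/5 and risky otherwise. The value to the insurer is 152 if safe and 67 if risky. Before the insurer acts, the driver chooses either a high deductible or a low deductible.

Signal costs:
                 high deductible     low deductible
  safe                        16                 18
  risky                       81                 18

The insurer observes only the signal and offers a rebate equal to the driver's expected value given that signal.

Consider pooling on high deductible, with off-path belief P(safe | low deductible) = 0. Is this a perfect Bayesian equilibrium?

At the pooled signal (high deductible) the insurer holds the prior 2/5 and pays 2/5·152 + 3/5·67 = 101. Off-path (low deductible) belief 0 gives 0·152 + 1·67 = 67.
Safe: high deductible gives 101 − 16 = 85; low deductible gives 67 − 18 = 49. Stays. ✓
Risky: high deductible gives 101 − 81 = 20; low deductible gives 67 − 18 = 49. Deviates. ✗

No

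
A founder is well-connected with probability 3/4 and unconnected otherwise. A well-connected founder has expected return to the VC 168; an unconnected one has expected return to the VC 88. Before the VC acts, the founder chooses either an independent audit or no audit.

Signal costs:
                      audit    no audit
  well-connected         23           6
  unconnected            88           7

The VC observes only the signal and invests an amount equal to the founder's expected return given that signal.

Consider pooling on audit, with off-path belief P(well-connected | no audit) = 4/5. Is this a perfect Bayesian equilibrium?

No

At the pooled signal (audit) the VC holds the prior 3/4 and pays 3/4·168 + 1/4·88 = 148. Off-path (no audit) belief 4/5 gives 4/5·168 + 1/5·88 = 152.
Well-connected: audit gives 148 − 23 = 125; no audit gives 152 − 6 = 146. Deviates. ✗
Unconnected: audit gives 148 − 88 = 60; no audit gives 152 − 7 = 145. Deviates. ✗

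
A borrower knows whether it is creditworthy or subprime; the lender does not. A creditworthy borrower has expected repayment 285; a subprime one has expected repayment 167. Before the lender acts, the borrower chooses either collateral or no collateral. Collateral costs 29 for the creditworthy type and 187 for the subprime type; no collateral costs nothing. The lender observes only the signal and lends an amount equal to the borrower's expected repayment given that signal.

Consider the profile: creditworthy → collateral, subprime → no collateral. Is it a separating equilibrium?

If types separate, collateral earns payment 285 and no collateral earns 167.
Creditworthy: collateral gives 285 − 29 = 256; no collateral gives 167 − 0 = 167. No deviation. ✓
Subprime: no collateral gives 167 − 0 = 167; collateral gives 285 − 187 = 98. No deviation. ✓
Neither type gains from mimicking the other.

Yes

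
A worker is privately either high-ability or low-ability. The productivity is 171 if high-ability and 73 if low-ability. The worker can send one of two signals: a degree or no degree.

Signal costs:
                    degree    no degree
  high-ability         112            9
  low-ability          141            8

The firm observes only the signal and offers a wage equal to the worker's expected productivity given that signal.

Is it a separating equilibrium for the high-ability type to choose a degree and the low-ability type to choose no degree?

If types separate, degree earns payment 171 and no degree earns 73.
High-ability: degree gives 171 − 112 = 59; no degree gives 73 − 9 = 64. Would deviate. ✗
Low-ability: no degree gives 73 − 8 = 65; degree gives 171 − 141 = 30. No deviation. ✓

No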